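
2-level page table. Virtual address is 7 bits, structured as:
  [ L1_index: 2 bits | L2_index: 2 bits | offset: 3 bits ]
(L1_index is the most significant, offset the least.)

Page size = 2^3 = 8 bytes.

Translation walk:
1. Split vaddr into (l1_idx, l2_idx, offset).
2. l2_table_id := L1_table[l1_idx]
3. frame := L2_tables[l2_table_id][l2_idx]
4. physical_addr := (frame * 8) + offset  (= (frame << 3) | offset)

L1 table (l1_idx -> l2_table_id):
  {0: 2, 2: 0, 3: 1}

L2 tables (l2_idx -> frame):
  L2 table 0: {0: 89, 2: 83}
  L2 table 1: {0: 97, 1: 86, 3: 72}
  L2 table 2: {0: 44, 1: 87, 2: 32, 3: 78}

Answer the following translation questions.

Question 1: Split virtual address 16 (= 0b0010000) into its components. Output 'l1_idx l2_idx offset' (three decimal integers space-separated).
Answer: 0 2 0

Derivation:
vaddr = 16 = 0b0010000
  top 2 bits -> l1_idx = 0
  next 2 bits -> l2_idx = 2
  bottom 3 bits -> offset = 0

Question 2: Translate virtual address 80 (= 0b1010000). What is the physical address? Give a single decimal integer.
Answer: 664

Derivation:
vaddr = 80 = 0b1010000
Split: l1_idx=2, l2_idx=2, offset=0
L1[2] = 0
L2[0][2] = 83
paddr = 83 * 8 + 0 = 664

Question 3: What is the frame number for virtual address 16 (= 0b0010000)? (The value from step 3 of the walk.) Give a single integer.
vaddr = 16: l1_idx=0, l2_idx=2
L1[0] = 2; L2[2][2] = 32

Answer: 32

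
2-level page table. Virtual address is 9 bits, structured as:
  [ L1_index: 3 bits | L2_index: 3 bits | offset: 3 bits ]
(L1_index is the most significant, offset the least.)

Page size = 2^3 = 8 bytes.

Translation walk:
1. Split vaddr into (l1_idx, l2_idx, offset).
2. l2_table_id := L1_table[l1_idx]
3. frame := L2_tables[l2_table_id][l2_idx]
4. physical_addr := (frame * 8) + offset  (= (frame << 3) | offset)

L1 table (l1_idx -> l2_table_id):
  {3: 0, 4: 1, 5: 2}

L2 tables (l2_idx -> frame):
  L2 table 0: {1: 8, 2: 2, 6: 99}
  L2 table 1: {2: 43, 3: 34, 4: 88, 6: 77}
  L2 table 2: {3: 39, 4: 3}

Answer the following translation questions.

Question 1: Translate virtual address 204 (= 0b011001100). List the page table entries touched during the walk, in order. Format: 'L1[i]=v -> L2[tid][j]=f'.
vaddr = 204 = 0b011001100
Split: l1_idx=3, l2_idx=1, offset=4

Answer: L1[3]=0 -> L2[0][1]=8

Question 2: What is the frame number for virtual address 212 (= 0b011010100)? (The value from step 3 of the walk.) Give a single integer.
Answer: 2

Derivation:
vaddr = 212: l1_idx=3, l2_idx=2
L1[3] = 0; L2[0][2] = 2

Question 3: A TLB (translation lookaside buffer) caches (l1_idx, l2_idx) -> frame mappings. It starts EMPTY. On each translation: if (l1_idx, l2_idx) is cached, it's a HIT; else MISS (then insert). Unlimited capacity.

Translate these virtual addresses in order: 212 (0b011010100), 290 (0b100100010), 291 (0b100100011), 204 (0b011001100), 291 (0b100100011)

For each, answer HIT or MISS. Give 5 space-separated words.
Answer: MISS MISS HIT MISS HIT

Derivation:
vaddr=212: (3,2) not in TLB -> MISS, insert
vaddr=290: (4,4) not in TLB -> MISS, insert
vaddr=291: (4,4) in TLB -> HIT
vaddr=204: (3,1) not in TLB -> MISS, insert
vaddr=291: (4,4) in TLB -> HIT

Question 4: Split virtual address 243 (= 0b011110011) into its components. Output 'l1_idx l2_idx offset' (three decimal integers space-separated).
vaddr = 243 = 0b011110011
  top 3 bits -> l1_idx = 3
  next 3 bits -> l2_idx = 6
  bottom 3 bits -> offset = 3

Answer: 3 6 3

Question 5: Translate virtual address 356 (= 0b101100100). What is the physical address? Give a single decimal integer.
vaddr = 356 = 0b101100100
Split: l1_idx=5, l2_idx=4, offset=4
L1[5] = 2
L2[2][4] = 3
paddr = 3 * 8 + 4 = 28

Answer: 28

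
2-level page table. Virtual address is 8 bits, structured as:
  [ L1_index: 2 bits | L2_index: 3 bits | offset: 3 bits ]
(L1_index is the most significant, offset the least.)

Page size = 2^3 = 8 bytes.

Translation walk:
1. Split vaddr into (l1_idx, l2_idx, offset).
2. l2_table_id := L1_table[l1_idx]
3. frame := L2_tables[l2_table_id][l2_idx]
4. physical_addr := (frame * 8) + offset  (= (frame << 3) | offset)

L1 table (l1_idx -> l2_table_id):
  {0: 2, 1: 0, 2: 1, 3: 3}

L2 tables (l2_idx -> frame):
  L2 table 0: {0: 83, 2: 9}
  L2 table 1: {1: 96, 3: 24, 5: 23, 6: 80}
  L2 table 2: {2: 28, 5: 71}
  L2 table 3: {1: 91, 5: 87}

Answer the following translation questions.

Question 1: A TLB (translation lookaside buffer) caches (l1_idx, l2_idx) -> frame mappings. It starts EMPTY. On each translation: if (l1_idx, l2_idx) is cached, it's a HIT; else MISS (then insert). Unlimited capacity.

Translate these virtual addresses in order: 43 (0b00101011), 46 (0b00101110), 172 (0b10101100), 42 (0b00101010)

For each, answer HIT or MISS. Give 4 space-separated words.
vaddr=43: (0,5) not in TLB -> MISS, insert
vaddr=46: (0,5) in TLB -> HIT
vaddr=172: (2,5) not in TLB -> MISS, insert
vaddr=42: (0,5) in TLB -> HIT

Answer: MISS HIT MISS HIT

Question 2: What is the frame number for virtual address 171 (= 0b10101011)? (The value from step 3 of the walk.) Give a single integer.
Answer: 23

Derivation:
vaddr = 171: l1_idx=2, l2_idx=5
L1[2] = 1; L2[1][5] = 23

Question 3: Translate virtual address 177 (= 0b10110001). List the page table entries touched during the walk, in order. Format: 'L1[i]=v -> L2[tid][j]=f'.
vaddr = 177 = 0b10110001
Split: l1_idx=2, l2_idx=6, offset=1

Answer: L1[2]=1 -> L2[1][6]=80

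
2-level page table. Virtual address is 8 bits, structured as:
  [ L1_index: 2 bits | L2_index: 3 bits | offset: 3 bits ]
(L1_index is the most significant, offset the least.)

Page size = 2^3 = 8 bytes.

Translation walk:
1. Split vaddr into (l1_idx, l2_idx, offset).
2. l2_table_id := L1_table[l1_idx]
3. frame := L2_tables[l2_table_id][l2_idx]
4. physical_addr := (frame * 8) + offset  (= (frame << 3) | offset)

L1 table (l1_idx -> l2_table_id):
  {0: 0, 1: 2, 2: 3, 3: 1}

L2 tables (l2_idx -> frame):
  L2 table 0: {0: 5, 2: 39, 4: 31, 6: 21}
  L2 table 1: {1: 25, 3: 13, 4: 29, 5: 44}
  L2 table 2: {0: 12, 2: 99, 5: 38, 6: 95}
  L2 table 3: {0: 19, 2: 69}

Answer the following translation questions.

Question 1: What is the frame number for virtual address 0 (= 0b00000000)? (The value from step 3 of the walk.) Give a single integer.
Answer: 5

Derivation:
vaddr = 0: l1_idx=0, l2_idx=0
L1[0] = 0; L2[0][0] = 5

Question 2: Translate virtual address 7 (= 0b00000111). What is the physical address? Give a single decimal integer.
Answer: 47

Derivation:
vaddr = 7 = 0b00000111
Split: l1_idx=0, l2_idx=0, offset=7
L1[0] = 0
L2[0][0] = 5
paddr = 5 * 8 + 7 = 47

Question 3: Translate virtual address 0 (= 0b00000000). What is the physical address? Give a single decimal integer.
Answer: 40

Derivation:
vaddr = 0 = 0b00000000
Split: l1_idx=0, l2_idx=0, offset=0
L1[0] = 0
L2[0][0] = 5
paddr = 5 * 8 + 0 = 40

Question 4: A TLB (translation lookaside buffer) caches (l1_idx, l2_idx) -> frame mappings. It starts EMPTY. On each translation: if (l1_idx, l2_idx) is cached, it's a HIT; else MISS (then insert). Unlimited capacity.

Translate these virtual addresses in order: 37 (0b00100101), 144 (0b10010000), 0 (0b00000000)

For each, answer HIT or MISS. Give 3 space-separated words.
vaddr=37: (0,4) not in TLB -> MISS, insert
vaddr=144: (2,2) not in TLB -> MISS, insert
vaddr=0: (0,0) not in TLB -> MISS, insert

Answer: MISS MISS MISS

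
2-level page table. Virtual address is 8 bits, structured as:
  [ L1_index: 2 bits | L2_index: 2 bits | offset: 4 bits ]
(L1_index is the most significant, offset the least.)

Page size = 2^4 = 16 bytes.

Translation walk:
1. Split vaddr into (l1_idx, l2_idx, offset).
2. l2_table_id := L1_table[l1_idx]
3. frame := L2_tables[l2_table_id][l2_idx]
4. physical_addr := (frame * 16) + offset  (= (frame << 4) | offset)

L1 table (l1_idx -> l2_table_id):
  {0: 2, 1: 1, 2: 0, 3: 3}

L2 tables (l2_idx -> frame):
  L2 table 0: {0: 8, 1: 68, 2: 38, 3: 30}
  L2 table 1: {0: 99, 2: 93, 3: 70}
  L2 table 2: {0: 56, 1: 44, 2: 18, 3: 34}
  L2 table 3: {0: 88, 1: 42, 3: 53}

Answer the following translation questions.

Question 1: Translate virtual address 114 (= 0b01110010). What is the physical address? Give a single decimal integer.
Answer: 1122

Derivation:
vaddr = 114 = 0b01110010
Split: l1_idx=1, l2_idx=3, offset=2
L1[1] = 1
L2[1][3] = 70
paddr = 70 * 16 + 2 = 1122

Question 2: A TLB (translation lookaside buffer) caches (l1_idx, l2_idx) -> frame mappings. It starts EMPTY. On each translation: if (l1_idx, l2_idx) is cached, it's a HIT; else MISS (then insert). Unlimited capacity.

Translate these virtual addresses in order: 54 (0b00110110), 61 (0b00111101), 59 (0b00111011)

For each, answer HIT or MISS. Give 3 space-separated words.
Answer: MISS HIT HIT

Derivation:
vaddr=54: (0,3) not in TLB -> MISS, insert
vaddr=61: (0,3) in TLB -> HIT
vaddr=59: (0,3) in TLB -> HIT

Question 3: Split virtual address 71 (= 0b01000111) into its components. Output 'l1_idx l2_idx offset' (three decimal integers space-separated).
Answer: 1 0 7

Derivation:
vaddr = 71 = 0b01000111
  top 2 bits -> l1_idx = 1
  next 2 bits -> l2_idx = 0
  bottom 4 bits -> offset = 7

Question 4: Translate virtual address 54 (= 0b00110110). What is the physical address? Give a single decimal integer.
vaddr = 54 = 0b00110110
Split: l1_idx=0, l2_idx=3, offset=6
L1[0] = 2
L2[2][3] = 34
paddr = 34 * 16 + 6 = 550

Answer: 550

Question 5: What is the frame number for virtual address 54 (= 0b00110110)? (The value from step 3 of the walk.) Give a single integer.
Answer: 34

Derivation:
vaddr = 54: l1_idx=0, l2_idx=3
L1[0] = 2; L2[2][3] = 34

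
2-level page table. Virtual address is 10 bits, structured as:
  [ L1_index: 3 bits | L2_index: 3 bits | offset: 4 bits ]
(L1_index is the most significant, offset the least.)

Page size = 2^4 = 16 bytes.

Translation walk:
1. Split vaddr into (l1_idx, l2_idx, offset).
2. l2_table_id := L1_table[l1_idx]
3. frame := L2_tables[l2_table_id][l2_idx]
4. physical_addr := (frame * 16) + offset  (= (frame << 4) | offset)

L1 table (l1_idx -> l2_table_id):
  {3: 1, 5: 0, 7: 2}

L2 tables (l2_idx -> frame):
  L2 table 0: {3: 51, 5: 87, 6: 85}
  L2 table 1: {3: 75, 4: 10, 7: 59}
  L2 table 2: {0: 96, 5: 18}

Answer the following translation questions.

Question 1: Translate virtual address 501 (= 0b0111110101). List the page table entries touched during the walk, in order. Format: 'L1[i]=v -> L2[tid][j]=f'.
Answer: L1[3]=1 -> L2[1][7]=59

Derivation:
vaddr = 501 = 0b0111110101
Split: l1_idx=3, l2_idx=7, offset=5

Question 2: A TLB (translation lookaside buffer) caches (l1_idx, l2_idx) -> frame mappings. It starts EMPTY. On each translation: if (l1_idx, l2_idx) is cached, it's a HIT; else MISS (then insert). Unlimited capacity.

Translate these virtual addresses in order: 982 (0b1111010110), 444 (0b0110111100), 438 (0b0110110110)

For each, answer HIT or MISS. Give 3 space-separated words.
Answer: MISS MISS HIT

Derivation:
vaddr=982: (7,5) not in TLB -> MISS, insert
vaddr=444: (3,3) not in TLB -> MISS, insert
vaddr=438: (3,3) in TLB -> HIT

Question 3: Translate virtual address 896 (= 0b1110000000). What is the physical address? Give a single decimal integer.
vaddr = 896 = 0b1110000000
Split: l1_idx=7, l2_idx=0, offset=0
L1[7] = 2
L2[2][0] = 96
paddr = 96 * 16 + 0 = 1536

Answer: 1536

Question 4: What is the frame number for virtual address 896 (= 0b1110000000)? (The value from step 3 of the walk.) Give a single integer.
vaddr = 896: l1_idx=7, l2_idx=0
L1[7] = 2; L2[2][0] = 96

Answer: 96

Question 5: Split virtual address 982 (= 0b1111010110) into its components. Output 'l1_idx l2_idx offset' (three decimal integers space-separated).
vaddr = 982 = 0b1111010110
  top 3 bits -> l1_idx = 7
  next 3 bits -> l2_idx = 5
  bottom 4 bits -> offset = 6

Answer: 7 5 6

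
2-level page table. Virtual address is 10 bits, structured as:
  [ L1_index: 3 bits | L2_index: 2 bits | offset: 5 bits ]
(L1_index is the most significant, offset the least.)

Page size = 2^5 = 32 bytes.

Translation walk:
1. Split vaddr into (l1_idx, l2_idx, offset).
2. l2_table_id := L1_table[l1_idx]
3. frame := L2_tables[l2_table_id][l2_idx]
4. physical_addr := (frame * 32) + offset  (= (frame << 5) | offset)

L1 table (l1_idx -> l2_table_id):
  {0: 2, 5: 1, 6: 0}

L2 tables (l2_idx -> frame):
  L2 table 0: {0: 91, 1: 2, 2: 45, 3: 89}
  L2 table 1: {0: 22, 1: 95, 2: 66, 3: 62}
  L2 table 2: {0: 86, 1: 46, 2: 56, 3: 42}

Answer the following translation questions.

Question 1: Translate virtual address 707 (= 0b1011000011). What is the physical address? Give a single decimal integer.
vaddr = 707 = 0b1011000011
Split: l1_idx=5, l2_idx=2, offset=3
L1[5] = 1
L2[1][2] = 66
paddr = 66 * 32 + 3 = 2115

Answer: 2115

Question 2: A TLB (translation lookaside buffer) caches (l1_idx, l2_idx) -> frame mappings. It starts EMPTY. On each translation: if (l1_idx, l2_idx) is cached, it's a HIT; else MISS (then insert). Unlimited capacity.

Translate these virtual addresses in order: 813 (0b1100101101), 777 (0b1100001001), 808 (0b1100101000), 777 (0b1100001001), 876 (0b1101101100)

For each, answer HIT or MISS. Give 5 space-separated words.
Answer: MISS MISS HIT HIT MISS

Derivation:
vaddr=813: (6,1) not in TLB -> MISS, insert
vaddr=777: (6,0) not in TLB -> MISS, insert
vaddr=808: (6,1) in TLB -> HIT
vaddr=777: (6,0) in TLB -> HIT
vaddr=876: (6,3) not in TLB -> MISS, insert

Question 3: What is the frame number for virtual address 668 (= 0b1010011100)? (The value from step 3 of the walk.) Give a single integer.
Answer: 22

Derivation:
vaddr = 668: l1_idx=5, l2_idx=0
L1[5] = 1; L2[1][0] = 22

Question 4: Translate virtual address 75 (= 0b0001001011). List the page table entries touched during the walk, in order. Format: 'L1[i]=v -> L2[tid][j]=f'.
vaddr = 75 = 0b0001001011
Split: l1_idx=0, l2_idx=2, offset=11

Answer: L1[0]=2 -> L2[2][2]=56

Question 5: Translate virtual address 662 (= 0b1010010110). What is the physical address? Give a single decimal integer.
vaddr = 662 = 0b1010010110
Split: l1_idx=5, l2_idx=0, offset=22
L1[5] = 1
L2[1][0] = 22
paddr = 22 * 32 + 22 = 726

Answer: 726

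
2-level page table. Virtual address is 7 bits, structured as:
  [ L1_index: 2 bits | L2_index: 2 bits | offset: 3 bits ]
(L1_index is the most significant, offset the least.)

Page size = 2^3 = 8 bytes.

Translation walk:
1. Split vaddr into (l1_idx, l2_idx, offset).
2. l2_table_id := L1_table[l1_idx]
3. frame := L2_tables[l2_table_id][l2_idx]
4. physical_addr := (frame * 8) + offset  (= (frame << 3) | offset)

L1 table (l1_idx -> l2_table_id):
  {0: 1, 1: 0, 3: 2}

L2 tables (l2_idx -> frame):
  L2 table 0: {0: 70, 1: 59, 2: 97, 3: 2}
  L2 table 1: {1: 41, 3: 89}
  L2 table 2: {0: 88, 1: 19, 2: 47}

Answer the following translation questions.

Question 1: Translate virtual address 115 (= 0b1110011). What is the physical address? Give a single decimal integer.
Answer: 379

Derivation:
vaddr = 115 = 0b1110011
Split: l1_idx=3, l2_idx=2, offset=3
L1[3] = 2
L2[2][2] = 47
paddr = 47 * 8 + 3 = 379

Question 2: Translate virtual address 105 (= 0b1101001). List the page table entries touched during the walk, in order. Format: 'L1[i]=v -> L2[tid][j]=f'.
Answer: L1[3]=2 -> L2[2][1]=19

Derivation:
vaddr = 105 = 0b1101001
Split: l1_idx=3, l2_idx=1, offset=1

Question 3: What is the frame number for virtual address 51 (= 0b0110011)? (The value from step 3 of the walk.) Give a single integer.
vaddr = 51: l1_idx=1, l2_idx=2
L1[1] = 0; L2[0][2] = 97

Answer: 97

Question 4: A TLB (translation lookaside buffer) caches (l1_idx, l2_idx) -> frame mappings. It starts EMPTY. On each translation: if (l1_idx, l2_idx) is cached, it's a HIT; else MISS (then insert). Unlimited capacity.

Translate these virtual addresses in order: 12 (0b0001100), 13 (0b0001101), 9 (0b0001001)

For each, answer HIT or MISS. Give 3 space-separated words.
vaddr=12: (0,1) not in TLB -> MISS, insert
vaddr=13: (0,1) in TLB -> HIT
vaddr=9: (0,1) in TLB -> HIT

Answer: MISS HIT HIT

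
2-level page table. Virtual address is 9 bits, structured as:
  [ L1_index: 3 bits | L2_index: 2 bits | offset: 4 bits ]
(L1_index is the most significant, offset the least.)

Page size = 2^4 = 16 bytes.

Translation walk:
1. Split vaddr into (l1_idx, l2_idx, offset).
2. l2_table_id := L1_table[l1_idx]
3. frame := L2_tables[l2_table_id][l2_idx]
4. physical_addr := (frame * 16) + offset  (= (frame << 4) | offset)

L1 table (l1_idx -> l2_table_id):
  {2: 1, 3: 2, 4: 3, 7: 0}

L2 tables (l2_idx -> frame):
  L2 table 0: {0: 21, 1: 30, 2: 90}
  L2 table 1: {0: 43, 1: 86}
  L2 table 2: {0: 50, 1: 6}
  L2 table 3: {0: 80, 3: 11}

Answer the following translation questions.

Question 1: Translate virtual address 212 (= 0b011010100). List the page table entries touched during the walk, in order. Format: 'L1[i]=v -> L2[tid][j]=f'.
Answer: L1[3]=2 -> L2[2][1]=6

Derivation:
vaddr = 212 = 0b011010100
Split: l1_idx=3, l2_idx=1, offset=4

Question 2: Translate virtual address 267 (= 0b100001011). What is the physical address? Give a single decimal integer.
Answer: 1291

Derivation:
vaddr = 267 = 0b100001011
Split: l1_idx=4, l2_idx=0, offset=11
L1[4] = 3
L2[3][0] = 80
paddr = 80 * 16 + 11 = 1291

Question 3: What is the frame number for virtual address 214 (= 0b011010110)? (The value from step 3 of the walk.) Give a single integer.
vaddr = 214: l1_idx=3, l2_idx=1
L1[3] = 2; L2[2][1] = 6

Answer: 6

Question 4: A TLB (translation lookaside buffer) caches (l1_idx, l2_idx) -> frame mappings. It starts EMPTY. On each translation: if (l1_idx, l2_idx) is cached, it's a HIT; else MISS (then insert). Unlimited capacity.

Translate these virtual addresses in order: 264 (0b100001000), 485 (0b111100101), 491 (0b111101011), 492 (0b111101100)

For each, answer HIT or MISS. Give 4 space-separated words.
vaddr=264: (4,0) not in TLB -> MISS, insert
vaddr=485: (7,2) not in TLB -> MISS, insert
vaddr=491: (7,2) in TLB -> HIT
vaddr=492: (7,2) in TLB -> HIT

Answer: MISS MISS HIT HIT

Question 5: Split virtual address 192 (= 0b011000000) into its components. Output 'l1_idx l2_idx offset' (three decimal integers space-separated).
Answer: 3 0 0

Derivation:
vaddr = 192 = 0b011000000
  top 3 bits -> l1_idx = 3
  next 2 bits -> l2_idx = 0
  bottom 4 bits -> offset = 0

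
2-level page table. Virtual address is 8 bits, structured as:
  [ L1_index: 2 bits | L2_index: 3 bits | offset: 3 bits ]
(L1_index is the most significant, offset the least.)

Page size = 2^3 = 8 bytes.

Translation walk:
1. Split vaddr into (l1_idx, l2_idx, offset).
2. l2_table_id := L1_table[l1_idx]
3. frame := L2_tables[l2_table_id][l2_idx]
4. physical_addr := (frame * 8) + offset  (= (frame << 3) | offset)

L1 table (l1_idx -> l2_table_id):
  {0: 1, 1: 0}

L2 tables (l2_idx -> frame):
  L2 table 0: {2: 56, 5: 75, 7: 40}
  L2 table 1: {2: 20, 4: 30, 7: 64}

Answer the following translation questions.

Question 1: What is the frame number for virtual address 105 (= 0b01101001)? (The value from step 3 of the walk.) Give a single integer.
vaddr = 105: l1_idx=1, l2_idx=5
L1[1] = 0; L2[0][5] = 75

Answer: 75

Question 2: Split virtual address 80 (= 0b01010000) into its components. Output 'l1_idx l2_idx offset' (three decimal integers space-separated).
Answer: 1 2 0

Derivation:
vaddr = 80 = 0b01010000
  top 2 bits -> l1_idx = 1
  next 3 bits -> l2_idx = 2
  bottom 3 bits -> offset = 0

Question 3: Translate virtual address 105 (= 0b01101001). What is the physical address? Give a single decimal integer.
Answer: 601

Derivation:
vaddr = 105 = 0b01101001
Split: l1_idx=1, l2_idx=5, offset=1
L1[1] = 0
L2[0][5] = 75
paddr = 75 * 8 + 1 = 601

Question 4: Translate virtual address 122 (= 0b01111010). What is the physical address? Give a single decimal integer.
vaddr = 122 = 0b01111010
Split: l1_idx=1, l2_idx=7, offset=2
L1[1] = 0
L2[0][7] = 40
paddr = 40 * 8 + 2 = 322

Answer: 322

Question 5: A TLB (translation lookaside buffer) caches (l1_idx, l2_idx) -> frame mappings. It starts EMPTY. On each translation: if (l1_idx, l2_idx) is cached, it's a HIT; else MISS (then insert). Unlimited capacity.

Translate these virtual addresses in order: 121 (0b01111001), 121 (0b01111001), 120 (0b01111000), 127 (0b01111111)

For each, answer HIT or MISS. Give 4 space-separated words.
vaddr=121: (1,7) not in TLB -> MISS, insert
vaddr=121: (1,7) in TLB -> HIT
vaddr=120: (1,7) in TLB -> HIT
vaddr=127: (1,7) in TLB -> HIT

Answer: MISS HIT HIT HIT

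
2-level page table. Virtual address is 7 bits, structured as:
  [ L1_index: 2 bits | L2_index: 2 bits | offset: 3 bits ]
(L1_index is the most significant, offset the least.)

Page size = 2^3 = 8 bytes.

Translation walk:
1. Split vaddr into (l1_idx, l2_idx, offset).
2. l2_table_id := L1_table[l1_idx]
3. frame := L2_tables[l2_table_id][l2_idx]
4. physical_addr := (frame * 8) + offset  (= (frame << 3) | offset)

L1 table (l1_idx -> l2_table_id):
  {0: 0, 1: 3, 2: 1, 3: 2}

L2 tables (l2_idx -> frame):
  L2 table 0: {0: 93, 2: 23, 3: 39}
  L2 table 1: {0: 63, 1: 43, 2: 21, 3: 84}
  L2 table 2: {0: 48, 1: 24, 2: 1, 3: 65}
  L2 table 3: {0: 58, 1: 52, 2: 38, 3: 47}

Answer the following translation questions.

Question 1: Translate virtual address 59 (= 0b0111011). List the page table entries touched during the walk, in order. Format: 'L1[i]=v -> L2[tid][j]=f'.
Answer: L1[1]=3 -> L2[3][3]=47

Derivation:
vaddr = 59 = 0b0111011
Split: l1_idx=1, l2_idx=3, offset=3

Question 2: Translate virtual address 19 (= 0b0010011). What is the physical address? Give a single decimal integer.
Answer: 187

Derivation:
vaddr = 19 = 0b0010011
Split: l1_idx=0, l2_idx=2, offset=3
L1[0] = 0
L2[0][2] = 23
paddr = 23 * 8 + 3 = 187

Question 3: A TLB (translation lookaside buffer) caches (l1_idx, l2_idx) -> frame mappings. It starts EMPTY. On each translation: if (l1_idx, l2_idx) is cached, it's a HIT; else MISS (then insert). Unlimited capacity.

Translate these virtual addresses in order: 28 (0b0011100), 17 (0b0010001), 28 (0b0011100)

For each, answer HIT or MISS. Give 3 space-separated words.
Answer: MISS MISS HIT

Derivation:
vaddr=28: (0,3) not in TLB -> MISS, insert
vaddr=17: (0,2) not in TLB -> MISS, insert
vaddr=28: (0,3) in TLB -> HIT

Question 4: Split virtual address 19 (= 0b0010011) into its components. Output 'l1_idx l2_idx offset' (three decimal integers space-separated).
Answer: 0 2 3

Derivation:
vaddr = 19 = 0b0010011
  top 2 bits -> l1_idx = 0
  next 2 bits -> l2_idx = 2
  bottom 3 bits -> offset = 3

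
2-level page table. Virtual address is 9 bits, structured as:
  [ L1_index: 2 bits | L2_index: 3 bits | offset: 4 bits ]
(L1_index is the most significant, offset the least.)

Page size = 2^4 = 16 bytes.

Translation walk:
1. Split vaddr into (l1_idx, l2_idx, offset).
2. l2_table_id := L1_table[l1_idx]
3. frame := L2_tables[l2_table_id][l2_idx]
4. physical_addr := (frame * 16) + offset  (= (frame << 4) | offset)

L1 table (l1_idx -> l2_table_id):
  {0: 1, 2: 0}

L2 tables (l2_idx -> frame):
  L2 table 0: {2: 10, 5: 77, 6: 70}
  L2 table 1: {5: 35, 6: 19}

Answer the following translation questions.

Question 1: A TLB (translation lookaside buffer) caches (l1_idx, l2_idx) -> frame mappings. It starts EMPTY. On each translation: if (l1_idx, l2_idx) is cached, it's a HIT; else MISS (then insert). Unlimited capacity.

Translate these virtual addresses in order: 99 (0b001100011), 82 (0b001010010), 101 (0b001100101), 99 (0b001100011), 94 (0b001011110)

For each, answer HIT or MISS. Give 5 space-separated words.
vaddr=99: (0,6) not in TLB -> MISS, insert
vaddr=82: (0,5) not in TLB -> MISS, insert
vaddr=101: (0,6) in TLB -> HIT
vaddr=99: (0,6) in TLB -> HIT
vaddr=94: (0,5) in TLB -> HIT

Answer: MISS MISS HIT HIT HIT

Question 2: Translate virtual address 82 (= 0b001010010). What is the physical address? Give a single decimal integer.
vaddr = 82 = 0b001010010
Split: l1_idx=0, l2_idx=5, offset=2
L1[0] = 1
L2[1][5] = 35
paddr = 35 * 16 + 2 = 562

Answer: 562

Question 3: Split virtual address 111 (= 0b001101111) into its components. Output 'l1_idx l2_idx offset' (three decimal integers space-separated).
vaddr = 111 = 0b001101111
  top 2 bits -> l1_idx = 0
  next 3 bits -> l2_idx = 6
  bottom 4 bits -> offset = 15

Answer: 0 6 15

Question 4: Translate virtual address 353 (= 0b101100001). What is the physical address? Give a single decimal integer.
Answer: 1121

Derivation:
vaddr = 353 = 0b101100001
Split: l1_idx=2, l2_idx=6, offset=1
L1[2] = 0
L2[0][6] = 70
paddr = 70 * 16 + 1 = 1121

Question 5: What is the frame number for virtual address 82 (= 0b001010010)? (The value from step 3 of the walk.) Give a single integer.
vaddr = 82: l1_idx=0, l2_idx=5
L1[0] = 1; L2[1][5] = 35

Answer: 35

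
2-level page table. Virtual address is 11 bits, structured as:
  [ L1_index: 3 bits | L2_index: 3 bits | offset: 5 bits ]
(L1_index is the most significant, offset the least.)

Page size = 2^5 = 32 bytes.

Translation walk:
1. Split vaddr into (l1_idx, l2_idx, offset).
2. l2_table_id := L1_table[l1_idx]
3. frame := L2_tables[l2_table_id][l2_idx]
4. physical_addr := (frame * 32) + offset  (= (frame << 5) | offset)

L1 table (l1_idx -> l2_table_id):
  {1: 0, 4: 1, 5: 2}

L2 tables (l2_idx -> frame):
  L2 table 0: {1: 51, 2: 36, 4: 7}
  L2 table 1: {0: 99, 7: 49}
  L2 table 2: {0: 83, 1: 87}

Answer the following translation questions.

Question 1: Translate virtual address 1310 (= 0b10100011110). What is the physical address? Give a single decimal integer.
vaddr = 1310 = 0b10100011110
Split: l1_idx=5, l2_idx=0, offset=30
L1[5] = 2
L2[2][0] = 83
paddr = 83 * 32 + 30 = 2686

Answer: 2686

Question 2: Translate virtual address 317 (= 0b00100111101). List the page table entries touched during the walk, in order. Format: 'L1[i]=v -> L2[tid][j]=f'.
vaddr = 317 = 0b00100111101
Split: l1_idx=1, l2_idx=1, offset=29

Answer: L1[1]=0 -> L2[0][1]=51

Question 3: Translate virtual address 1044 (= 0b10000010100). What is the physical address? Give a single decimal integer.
vaddr = 1044 = 0b10000010100
Split: l1_idx=4, l2_idx=0, offset=20
L1[4] = 1
L2[1][0] = 99
paddr = 99 * 32 + 20 = 3188

Answer: 3188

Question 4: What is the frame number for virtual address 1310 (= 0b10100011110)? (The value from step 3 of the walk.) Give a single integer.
vaddr = 1310: l1_idx=5, l2_idx=0
L1[5] = 2; L2[2][0] = 83

Answer: 83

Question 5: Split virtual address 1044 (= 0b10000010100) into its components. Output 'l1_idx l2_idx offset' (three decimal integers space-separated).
vaddr = 1044 = 0b10000010100
  top 3 bits -> l1_idx = 4
  next 3 bits -> l2_idx = 0
  bottom 5 bits -> offset = 20

Answer: 4 0 20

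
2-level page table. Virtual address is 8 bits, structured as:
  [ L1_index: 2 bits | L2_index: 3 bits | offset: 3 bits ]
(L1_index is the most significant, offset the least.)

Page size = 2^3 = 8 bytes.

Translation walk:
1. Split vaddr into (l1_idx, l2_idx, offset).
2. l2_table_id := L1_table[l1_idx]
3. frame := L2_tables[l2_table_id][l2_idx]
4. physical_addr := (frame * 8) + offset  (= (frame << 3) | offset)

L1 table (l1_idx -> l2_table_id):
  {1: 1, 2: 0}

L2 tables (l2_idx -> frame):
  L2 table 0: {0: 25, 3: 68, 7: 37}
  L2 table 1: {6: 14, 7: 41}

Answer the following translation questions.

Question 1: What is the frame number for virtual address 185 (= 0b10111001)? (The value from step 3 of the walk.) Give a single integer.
Answer: 37

Derivation:
vaddr = 185: l1_idx=2, l2_idx=7
L1[2] = 0; L2[0][7] = 37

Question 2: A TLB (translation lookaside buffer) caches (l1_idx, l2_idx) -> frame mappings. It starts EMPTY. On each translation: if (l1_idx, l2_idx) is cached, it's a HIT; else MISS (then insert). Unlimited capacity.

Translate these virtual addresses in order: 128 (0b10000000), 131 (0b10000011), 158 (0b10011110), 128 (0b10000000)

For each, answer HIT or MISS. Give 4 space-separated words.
Answer: MISS HIT MISS HIT

Derivation:
vaddr=128: (2,0) not in TLB -> MISS, insert
vaddr=131: (2,0) in TLB -> HIT
vaddr=158: (2,3) not in TLB -> MISS, insert
vaddr=128: (2,0) in TLB -> HIT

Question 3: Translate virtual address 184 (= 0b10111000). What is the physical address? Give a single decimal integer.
Answer: 296

Derivation:
vaddr = 184 = 0b10111000
Split: l1_idx=2, l2_idx=7, offset=0
L1[2] = 0
L2[0][7] = 37
paddr = 37 * 8 + 0 = 296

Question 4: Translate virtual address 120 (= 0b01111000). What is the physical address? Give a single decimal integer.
Answer: 328

Derivation:
vaddr = 120 = 0b01111000
Split: l1_idx=1, l2_idx=7, offset=0
L1[1] = 1
L2[1][7] = 41
paddr = 41 * 8 + 0 = 328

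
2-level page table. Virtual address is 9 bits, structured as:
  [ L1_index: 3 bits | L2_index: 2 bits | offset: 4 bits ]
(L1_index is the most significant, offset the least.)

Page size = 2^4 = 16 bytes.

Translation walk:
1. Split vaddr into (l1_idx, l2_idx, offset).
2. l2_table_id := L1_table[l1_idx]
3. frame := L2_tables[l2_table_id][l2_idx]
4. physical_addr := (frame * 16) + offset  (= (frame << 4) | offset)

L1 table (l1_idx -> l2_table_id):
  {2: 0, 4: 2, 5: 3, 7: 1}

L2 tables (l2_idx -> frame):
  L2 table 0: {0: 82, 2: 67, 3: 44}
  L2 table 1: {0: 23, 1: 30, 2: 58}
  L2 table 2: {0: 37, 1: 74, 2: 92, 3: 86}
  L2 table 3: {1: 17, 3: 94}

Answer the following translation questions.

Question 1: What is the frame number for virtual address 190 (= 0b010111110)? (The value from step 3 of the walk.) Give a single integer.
vaddr = 190: l1_idx=2, l2_idx=3
L1[2] = 0; L2[0][3] = 44

Answer: 44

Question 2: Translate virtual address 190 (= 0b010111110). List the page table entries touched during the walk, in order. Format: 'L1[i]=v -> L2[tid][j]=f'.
vaddr = 190 = 0b010111110
Split: l1_idx=2, l2_idx=3, offset=14

Answer: L1[2]=0 -> L2[0][3]=44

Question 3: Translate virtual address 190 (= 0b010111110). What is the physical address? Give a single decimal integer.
Answer: 718

Derivation:
vaddr = 190 = 0b010111110
Split: l1_idx=2, l2_idx=3, offset=14
L1[2] = 0
L2[0][3] = 44
paddr = 44 * 16 + 14 = 718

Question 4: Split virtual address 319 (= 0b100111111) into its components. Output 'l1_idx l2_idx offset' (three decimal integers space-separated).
Answer: 4 3 15

Derivation:
vaddr = 319 = 0b100111111
  top 3 bits -> l1_idx = 4
  next 2 bits -> l2_idx = 3
  bottom 4 bits -> offset = 15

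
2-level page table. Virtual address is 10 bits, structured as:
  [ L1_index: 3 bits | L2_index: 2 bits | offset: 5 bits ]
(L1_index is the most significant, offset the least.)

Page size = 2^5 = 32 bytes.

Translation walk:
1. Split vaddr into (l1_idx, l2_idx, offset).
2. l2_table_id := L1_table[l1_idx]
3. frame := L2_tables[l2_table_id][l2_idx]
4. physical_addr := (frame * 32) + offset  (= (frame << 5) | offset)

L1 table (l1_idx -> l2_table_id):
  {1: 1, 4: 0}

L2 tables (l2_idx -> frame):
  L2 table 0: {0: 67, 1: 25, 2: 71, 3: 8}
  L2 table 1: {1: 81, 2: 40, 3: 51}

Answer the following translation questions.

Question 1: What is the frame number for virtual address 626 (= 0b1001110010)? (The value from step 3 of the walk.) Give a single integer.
vaddr = 626: l1_idx=4, l2_idx=3
L1[4] = 0; L2[0][3] = 8

Answer: 8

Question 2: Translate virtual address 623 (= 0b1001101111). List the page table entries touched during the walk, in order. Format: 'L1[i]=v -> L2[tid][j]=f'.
Answer: L1[4]=0 -> L2[0][3]=8

Derivation:
vaddr = 623 = 0b1001101111
Split: l1_idx=4, l2_idx=3, offset=15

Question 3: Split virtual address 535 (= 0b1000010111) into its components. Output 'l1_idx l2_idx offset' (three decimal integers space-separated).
Answer: 4 0 23

Derivation:
vaddr = 535 = 0b1000010111
  top 3 bits -> l1_idx = 4
  next 2 bits -> l2_idx = 0
  bottom 5 bits -> offset = 23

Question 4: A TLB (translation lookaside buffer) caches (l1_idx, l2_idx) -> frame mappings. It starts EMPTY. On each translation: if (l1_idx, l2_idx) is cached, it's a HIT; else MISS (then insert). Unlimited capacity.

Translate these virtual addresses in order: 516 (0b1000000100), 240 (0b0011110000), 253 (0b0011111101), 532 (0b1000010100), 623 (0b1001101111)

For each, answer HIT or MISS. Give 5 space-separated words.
vaddr=516: (4,0) not in TLB -> MISS, insert
vaddr=240: (1,3) not in TLB -> MISS, insert
vaddr=253: (1,3) in TLB -> HIT
vaddr=532: (4,0) in TLB -> HIT
vaddr=623: (4,3) not in TLB -> MISS, insert

Answer: MISS MISS HIT HIT MISS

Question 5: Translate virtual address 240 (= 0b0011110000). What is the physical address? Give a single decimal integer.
Answer: 1648

Derivation:
vaddr = 240 = 0b0011110000
Split: l1_idx=1, l2_idx=3, offset=16
L1[1] = 1
L2[1][3] = 51
paddr = 51 * 32 + 16 = 1648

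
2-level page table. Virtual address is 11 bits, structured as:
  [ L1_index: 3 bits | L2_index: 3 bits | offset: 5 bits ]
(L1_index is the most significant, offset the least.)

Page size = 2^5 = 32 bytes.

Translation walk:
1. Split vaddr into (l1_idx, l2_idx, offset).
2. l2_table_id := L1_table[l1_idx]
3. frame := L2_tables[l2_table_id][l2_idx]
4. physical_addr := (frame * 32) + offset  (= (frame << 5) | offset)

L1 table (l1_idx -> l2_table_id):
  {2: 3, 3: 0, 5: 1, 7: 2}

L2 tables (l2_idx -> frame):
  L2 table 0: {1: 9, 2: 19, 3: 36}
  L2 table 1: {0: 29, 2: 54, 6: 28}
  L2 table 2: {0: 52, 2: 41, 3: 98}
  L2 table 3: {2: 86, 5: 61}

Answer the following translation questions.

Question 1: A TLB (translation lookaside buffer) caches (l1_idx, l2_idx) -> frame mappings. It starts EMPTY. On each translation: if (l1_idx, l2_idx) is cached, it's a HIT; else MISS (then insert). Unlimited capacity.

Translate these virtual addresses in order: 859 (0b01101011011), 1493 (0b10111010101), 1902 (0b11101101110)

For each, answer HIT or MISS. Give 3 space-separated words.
vaddr=859: (3,2) not in TLB -> MISS, insert
vaddr=1493: (5,6) not in TLB -> MISS, insert
vaddr=1902: (7,3) not in TLB -> MISS, insert

Answer: MISS MISS MISS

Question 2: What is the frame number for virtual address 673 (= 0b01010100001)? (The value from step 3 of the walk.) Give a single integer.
Answer: 61

Derivation:
vaddr = 673: l1_idx=2, l2_idx=5
L1[2] = 3; L2[3][5] = 61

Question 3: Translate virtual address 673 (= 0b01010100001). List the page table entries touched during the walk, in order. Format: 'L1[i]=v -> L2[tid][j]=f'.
vaddr = 673 = 0b01010100001
Split: l1_idx=2, l2_idx=5, offset=1

Answer: L1[2]=3 -> L2[3][5]=61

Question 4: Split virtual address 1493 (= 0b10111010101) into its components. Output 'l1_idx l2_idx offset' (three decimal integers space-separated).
Answer: 5 6 21

Derivation:
vaddr = 1493 = 0b10111010101
  top 3 bits -> l1_idx = 5
  next 3 bits -> l2_idx = 6
  bottom 5 bits -> offset = 21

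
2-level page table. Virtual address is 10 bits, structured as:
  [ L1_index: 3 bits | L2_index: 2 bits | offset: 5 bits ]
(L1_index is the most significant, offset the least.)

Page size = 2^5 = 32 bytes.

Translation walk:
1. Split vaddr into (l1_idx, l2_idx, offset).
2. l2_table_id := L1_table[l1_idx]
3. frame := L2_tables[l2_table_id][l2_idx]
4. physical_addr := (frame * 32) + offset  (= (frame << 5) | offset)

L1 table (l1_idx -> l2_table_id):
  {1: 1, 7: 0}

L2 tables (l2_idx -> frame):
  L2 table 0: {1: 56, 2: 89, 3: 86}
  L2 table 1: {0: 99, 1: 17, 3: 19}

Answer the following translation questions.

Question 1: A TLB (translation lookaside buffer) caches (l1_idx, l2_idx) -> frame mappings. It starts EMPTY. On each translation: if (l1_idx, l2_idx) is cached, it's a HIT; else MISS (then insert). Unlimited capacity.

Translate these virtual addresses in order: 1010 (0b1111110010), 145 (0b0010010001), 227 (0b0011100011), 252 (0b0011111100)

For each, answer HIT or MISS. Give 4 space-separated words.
vaddr=1010: (7,3) not in TLB -> MISS, insert
vaddr=145: (1,0) not in TLB -> MISS, insert
vaddr=227: (1,3) not in TLB -> MISS, insert
vaddr=252: (1,3) in TLB -> HIT

Answer: MISS MISS MISS HIT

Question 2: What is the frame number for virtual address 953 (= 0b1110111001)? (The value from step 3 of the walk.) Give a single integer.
Answer: 56

Derivation:
vaddr = 953: l1_idx=7, l2_idx=1
L1[7] = 0; L2[0][1] = 56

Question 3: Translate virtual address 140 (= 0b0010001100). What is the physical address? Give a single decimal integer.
Answer: 3180

Derivation:
vaddr = 140 = 0b0010001100
Split: l1_idx=1, l2_idx=0, offset=12
L1[1] = 1
L2[1][0] = 99
paddr = 99 * 32 + 12 = 3180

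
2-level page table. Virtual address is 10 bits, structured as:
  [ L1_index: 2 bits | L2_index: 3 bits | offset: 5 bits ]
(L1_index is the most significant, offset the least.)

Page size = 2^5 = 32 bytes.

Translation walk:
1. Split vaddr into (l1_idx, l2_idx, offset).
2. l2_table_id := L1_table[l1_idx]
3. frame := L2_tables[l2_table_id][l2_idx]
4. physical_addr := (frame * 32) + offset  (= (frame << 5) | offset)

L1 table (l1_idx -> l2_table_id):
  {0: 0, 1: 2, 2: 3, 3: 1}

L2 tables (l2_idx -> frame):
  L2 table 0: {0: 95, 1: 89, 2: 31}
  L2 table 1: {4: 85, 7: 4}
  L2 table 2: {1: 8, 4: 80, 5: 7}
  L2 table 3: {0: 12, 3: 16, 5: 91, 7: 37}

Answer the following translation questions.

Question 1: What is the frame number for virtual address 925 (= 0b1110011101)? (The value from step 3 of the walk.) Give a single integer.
Answer: 85

Derivation:
vaddr = 925: l1_idx=3, l2_idx=4
L1[3] = 1; L2[1][4] = 85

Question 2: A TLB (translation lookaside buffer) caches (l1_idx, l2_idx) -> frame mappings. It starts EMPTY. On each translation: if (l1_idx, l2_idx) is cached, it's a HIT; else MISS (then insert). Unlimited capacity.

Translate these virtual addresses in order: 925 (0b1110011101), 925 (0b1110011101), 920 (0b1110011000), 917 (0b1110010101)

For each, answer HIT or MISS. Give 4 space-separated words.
vaddr=925: (3,4) not in TLB -> MISS, insert
vaddr=925: (3,4) in TLB -> HIT
vaddr=920: (3,4) in TLB -> HIT
vaddr=917: (3,4) in TLB -> HIT

Answer: MISS HIT HIT HIT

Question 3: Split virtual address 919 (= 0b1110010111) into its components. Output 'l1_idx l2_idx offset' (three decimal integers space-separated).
Answer: 3 4 23

Derivation:
vaddr = 919 = 0b1110010111
  top 2 bits -> l1_idx = 3
  next 3 bits -> l2_idx = 4
  bottom 5 bits -> offset = 23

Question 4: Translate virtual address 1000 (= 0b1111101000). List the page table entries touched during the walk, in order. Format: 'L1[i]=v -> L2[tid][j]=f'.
Answer: L1[3]=1 -> L2[1][7]=4

Derivation:
vaddr = 1000 = 0b1111101000
Split: l1_idx=3, l2_idx=7, offset=8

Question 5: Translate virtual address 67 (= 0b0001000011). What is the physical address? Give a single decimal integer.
vaddr = 67 = 0b0001000011
Split: l1_idx=0, l2_idx=2, offset=3
L1[0] = 0
L2[0][2] = 31
paddr = 31 * 32 + 3 = 995

Answer: 995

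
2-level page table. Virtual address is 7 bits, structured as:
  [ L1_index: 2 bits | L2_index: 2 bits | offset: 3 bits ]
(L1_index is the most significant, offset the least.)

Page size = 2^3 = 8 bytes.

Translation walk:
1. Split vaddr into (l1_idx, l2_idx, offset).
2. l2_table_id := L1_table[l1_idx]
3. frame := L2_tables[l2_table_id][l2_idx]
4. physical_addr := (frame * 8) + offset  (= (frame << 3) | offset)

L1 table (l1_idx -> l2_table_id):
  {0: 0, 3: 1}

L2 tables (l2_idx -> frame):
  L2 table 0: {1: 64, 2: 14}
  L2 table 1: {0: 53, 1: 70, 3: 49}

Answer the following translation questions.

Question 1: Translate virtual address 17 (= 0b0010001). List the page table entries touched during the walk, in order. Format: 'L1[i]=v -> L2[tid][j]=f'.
vaddr = 17 = 0b0010001
Split: l1_idx=0, l2_idx=2, offset=1

Answer: L1[0]=0 -> L2[0][2]=14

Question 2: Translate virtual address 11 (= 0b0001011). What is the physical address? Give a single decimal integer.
vaddr = 11 = 0b0001011
Split: l1_idx=0, l2_idx=1, offset=3
L1[0] = 0
L2[0][1] = 64
paddr = 64 * 8 + 3 = 515

Answer: 515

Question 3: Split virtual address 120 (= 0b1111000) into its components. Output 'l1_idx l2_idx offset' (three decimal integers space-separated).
vaddr = 120 = 0b1111000
  top 2 bits -> l1_idx = 3
  next 2 bits -> l2_idx = 3
  bottom 3 bits -> offset = 0

Answer: 3 3 0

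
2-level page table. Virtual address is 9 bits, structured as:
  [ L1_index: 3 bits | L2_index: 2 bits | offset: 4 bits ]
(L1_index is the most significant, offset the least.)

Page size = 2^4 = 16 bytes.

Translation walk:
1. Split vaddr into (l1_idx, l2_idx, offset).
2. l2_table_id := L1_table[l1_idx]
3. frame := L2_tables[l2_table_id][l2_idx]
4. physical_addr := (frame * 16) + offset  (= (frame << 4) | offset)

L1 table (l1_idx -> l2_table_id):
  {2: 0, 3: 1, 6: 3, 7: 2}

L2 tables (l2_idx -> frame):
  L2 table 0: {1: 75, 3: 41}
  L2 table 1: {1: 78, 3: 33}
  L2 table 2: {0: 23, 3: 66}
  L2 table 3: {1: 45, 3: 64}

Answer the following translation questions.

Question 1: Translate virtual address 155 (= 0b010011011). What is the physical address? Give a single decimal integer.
Answer: 1211

Derivation:
vaddr = 155 = 0b010011011
Split: l1_idx=2, l2_idx=1, offset=11
L1[2] = 0
L2[0][1] = 75
paddr = 75 * 16 + 11 = 1211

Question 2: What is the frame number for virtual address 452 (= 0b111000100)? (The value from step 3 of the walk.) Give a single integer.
vaddr = 452: l1_idx=7, l2_idx=0
L1[7] = 2; L2[2][0] = 23

Answer: 23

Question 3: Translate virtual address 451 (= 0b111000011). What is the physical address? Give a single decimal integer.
vaddr = 451 = 0b111000011
Split: l1_idx=7, l2_idx=0, offset=3
L1[7] = 2
L2[2][0] = 23
paddr = 23 * 16 + 3 = 371

Answer: 371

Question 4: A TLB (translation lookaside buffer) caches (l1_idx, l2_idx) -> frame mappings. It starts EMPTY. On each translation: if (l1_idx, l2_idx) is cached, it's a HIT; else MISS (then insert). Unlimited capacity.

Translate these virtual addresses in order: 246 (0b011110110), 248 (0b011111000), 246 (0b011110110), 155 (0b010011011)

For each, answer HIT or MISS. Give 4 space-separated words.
Answer: MISS HIT HIT MISS

Derivation:
vaddr=246: (3,3) not in TLB -> MISS, insert
vaddr=248: (3,3) in TLB -> HIT
vaddr=246: (3,3) in TLB -> HIT
vaddr=155: (2,1) not in TLB -> MISS, insert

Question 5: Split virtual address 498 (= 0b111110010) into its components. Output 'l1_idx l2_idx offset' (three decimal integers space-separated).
vaddr = 498 = 0b111110010
  top 3 bits -> l1_idx = 7
  next 2 bits -> l2_idx = 3
  bottom 4 bits -> offset = 2

Answer: 7 3 2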